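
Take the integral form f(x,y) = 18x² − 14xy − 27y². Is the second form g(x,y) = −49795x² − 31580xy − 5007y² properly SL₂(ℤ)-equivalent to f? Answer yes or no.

D₁ = 2140, D₂ = 2140
river cycle of f (length 12): (-27, 14, 18), (18, 22, -23), (-23, 24, 17), (17, 44, -3), (-3, 46, 2), (2, 46, -3), (-3, 44, 17), (17, 24, -23), (-23, 22, 18), (18, 14, -27), … (2 more)
river cycle of g (length 12): (-23, 24, 17), (17, 44, -3), (-3, 46, 2), (2, 46, -3), (-3, 44, 17), (17, 24, -23), (-23, 22, 18), (18, 14, -27), (-27, 40, 5), (5, 40, -27), … (2 more)
cycles coincide ⇒ equivalent

yes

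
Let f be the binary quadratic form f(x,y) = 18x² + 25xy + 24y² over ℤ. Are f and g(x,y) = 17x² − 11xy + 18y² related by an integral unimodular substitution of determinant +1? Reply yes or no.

D₁ = -1103, D₂ = -1103
f: translate: b→-11 (≡25 mod 36), so (18,25,24)→(18,-11,17)
f: flip: (18,-11,17)→(17,11,18)
f: reduced (well bottom): (17,11,18) with a≤c, −a<b≤a
g: reduced (well bottom): (17,-11,18) with a≤c, −a<b≤a
reduced forms (17, 11, 18) vs (17, -11, 18) ⇒ inequivalent

no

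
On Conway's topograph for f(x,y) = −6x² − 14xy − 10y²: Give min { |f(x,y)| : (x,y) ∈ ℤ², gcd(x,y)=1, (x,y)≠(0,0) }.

translate: b→2 (≡14 mod 12), so (6,14,10)→(6,2,2)
flip: (6,2,2)→(2,-2,6)
translate: b→2 (≡-2 mod 4), so (2,-2,6)→(2,2,6)
reduced (well bottom): (2,2,6) with a≤c, −a<b≤a
well minimum |f| = |-2| = 2 (negative-definite)

2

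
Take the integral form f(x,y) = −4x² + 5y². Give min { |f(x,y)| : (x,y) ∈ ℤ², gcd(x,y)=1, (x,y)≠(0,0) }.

descent: ρ → (5,0,-4)
descent: ρ → (-4,8,1)  [lands on river]
river: ρ → (1,8,-4)
closes: descent 2, river 2
min |a| on river = 1

1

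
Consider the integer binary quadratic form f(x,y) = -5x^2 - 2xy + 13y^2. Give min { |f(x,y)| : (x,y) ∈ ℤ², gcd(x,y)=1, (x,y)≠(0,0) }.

descent: ρ → (13,2,-5)
descent: ρ → (-5,8,10)  [lands on river]
river: ρ → (10,12,-3)
river: ρ → (-3,12,10)
river: ρ → (10,8,-5)
river: ρ → (-5,12,6)
river: ρ → (6,12,-5)
closes: descent 2, river 6
min |a| on river = 3

3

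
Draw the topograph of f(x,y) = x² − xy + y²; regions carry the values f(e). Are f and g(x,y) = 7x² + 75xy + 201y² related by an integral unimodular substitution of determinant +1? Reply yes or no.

D₁ = -3, D₂ = -3
f: translate: b→1 (≡-1 mod 2), so (1,-1,1)→(1,1,1)
f: reduced (well bottom): (1,1,1) with a≤c, −a<b≤a
g: translate: b→5 (≡75 mod 14), so (7,75,201)→(7,5,1)
g: flip: (7,5,1)→(1,-5,7)
g: translate: b→1 (≡-5 mod 2), so (1,-5,7)→(1,1,1)
g: reduced (well bottom): (1,1,1) with a≤c, −a<b≤a
reduced forms (1, 1, 1) vs (1, 1, 1) ⇒ equivalent

yes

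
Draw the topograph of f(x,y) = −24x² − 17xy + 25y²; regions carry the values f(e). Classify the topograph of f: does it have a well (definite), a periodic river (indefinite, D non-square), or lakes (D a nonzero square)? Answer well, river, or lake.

D = b²−4ac = (-17)² − 4·(-24)·25 = 2689
D > 0 non-square ⇒ indefinite ⇒ periodic river

river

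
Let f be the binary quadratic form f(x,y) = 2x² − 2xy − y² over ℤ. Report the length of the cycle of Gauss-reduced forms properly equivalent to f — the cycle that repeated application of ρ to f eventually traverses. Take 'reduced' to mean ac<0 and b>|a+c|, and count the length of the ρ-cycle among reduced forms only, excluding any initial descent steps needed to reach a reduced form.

D = 12, ⌊√D⌋ = 3
descent: ρ → (-1,2,2)  [lands on river]
river: ρ → (2,2,-1)
ρ-cycle length = 2 (tail of 1 descent step not counted)

2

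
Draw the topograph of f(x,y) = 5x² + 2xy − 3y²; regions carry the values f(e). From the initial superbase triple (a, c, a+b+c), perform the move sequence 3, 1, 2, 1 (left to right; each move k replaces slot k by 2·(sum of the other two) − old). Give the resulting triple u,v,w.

start (5,-3,4) = (f(1,0),f(0,1),f(1,1))
replace slot 3: 2·(5+(-3)) − 4 = 0 → (5,-3,0)
replace slot 1: 2·((-3)+0) − 5 = -11 → (-11,-3,0)
replace slot 2: 2·((-11)+0) − (-3) = -19 → (-11,-19,0)
replace slot 1: 2·((-19)+0) − (-11) = -27 → (-27,-19,0)

-27,-19,0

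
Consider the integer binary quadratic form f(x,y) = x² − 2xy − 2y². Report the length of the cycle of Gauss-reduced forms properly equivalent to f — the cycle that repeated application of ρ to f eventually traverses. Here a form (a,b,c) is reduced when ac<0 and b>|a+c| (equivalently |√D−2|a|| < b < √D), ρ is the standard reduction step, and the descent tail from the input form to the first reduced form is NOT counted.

D = 12, ⌊√D⌋ = 3
descent: ρ → (-2,2,1)  [lands on river]
river: ρ → (1,2,-2)
ρ-cycle length = 2 (tail of 1 descent step not counted)

2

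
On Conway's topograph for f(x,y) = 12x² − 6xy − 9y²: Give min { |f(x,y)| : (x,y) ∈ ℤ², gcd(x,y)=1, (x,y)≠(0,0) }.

descent: ρ → (-9,6,12)  [lands on river]
river: ρ → (12,18,-3)
river: ρ → (-3,18,12)
river: ρ → (12,6,-9)
river: ρ → (-9,12,9)
river: ρ → (9,6,-12)
river: ρ → (-12,18,3)
river: ρ → (3,18,-12)
river: ρ → (-12,6,9)
river: ρ → (9,12,-9)
closes: descent 1, river 10
min |a| on river = 3

3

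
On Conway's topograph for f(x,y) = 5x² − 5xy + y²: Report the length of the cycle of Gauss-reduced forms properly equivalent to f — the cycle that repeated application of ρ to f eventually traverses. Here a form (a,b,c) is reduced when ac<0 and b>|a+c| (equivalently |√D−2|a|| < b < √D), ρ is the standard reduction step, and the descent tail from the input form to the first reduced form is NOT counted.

D = 5, ⌊√D⌋ = 2
descent: ρ → (1,1,-1)  [lands on river]
river: ρ → (-1,1,1)
ρ-cycle length = 2 (tail of 1 descent step not counted)

2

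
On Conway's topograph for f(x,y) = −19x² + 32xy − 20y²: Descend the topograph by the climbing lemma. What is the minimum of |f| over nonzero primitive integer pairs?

translate: b→6 (≡-32 mod 38), so (19,-32,20)→(19,6,7)
flip: (19,6,7)→(7,-6,19)
reduced (well bottom): (7,-6,19) with a≤c, −a<b≤a
well minimum |f| = |-7| = 7 (negative-definite)

7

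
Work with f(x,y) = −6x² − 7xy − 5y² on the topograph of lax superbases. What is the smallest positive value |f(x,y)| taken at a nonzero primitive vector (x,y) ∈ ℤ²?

translate: b→-5 (≡7 mod 12), so (6,7,5)→(6,-5,4)
flip: (6,-5,4)→(4,5,6)
translate: b→-3 (≡5 mod 8), so (4,5,6)→(4,-3,5)
reduced (well bottom): (4,-3,5) with a≤c, −a<b≤a
well minimum |f| = |-4| = 4 (negative-definite)

4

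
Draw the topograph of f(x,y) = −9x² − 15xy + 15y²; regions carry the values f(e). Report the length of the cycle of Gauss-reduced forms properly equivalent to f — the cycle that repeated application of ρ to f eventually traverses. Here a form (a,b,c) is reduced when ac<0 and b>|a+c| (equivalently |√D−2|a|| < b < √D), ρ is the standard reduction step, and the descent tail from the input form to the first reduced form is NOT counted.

D = 765, ⌊√D⌋ = 27
descent: ρ → (15,15,-9)  [lands on river]
river: ρ → (-9,21,9)
river: ρ → (9,15,-15)
river: ρ → (-15,15,9)
river: ρ → (9,21,-9)
river: ρ → (-9,15,15)
ρ-cycle length = 6 (tail of 1 descent step not counted)

6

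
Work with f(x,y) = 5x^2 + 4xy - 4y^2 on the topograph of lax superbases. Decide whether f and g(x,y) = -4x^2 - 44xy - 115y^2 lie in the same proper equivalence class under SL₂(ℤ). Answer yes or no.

D₁ = 96, D₂ = 96
river cycle of f (length 4): (-4, 4, 5), (5, 6, -3), (-3, 6, 5), (5, 4, -4)
river cycle of g (length 4): (-4, 4, 5), (5, 6, -3), (-3, 6, 5), (5, 4, -4)
cycles coincide ⇒ equivalent

yes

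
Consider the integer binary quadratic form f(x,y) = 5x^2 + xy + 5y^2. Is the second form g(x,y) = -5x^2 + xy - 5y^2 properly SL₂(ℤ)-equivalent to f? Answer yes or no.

D₁ = -99, D₂ = -99
f: reduced (well bottom): (5,1,5) with a≤c, −a<b≤a
g is negative-definite; reduce −g:
−g: flip: (5,-1,5)→(5,1,5)
−g: reduced (well bottom): (5,1,5) with a≤c, −a<b≤a
flip sign back: reduced form of g is (-5,-1,-5)
reduced forms (5, 1, 5) vs (-5, -1, -5) ⇒ inequivalent

no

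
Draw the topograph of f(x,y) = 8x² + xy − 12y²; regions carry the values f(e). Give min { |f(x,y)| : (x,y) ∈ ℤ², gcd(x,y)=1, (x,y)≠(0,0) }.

descent: ρ → (-12,-1,8)
descent: ρ → (8,17,-3)  [lands on river]
river: ρ → (-3,19,2)
river: ρ → (2,17,-12)
river: ρ → (-12,7,7)
river: ρ → (7,7,-12)
river: ρ → (-12,17,2)
river: ρ → (2,19,-3)
river: ρ → (-3,17,8)
river: ρ → (8,15,-5)
river: ρ → (-5,15,8)
closes: descent 2, river 10
min |a| on river = 2

2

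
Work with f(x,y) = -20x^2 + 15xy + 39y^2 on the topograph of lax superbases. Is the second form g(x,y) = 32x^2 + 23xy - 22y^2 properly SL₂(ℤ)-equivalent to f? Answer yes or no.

D₁ = 3345, D₂ = 3345
river cycle of f (length 26): (-20, 55, 4), (4, 57, -6), (-6, 51, 31), (31, 11, -26), (-26, 41, 16), (16, 55, -5), (-5, 55, 16), (16, 41, -26), (-26, 11, 31), (31, 51, -6), … (16 more)
river cycle of g (length 26): (-22, 21, 33), (33, 45, -10), (-10, 55, 8), (8, 57, -3), (-3, 57, 8), (8, 55, -10), (-10, 45, 33), (33, 21, -22), (-22, 23, 32), (32, 41, -13), … (16 more)
cycles differ ⇒ inequivalent

no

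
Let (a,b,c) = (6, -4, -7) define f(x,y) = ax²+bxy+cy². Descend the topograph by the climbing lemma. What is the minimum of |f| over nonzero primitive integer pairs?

descent: ρ → (-7,4,6)  [lands on river]
river: ρ → (6,8,-5)
river: ρ → (-5,12,2)
river: ρ → (2,12,-5)
river: ρ → (-5,8,6)
river: ρ → (6,4,-7)
river: ρ → (-7,10,3)
river: ρ → (3,8,-10)
river: ρ → (-10,12,1)
river: ρ → (1,12,-10)
river: ρ → (-10,8,3)
river: ρ → (3,10,-7)
closes: descent 1, river 12
min |a| on river = 1

1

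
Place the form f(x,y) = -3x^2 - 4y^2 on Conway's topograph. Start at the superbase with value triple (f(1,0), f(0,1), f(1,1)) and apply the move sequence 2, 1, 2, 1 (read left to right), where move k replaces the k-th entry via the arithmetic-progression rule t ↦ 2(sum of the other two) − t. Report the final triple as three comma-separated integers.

start (-3,-4,-7) = (f(1,0),f(0,1),f(1,1))
replace slot 2: 2·((-3)+(-7)) − (-4) = -16 → (-3,-16,-7)
replace slot 1: 2·((-16)+(-7)) − (-3) = -43 → (-43,-16,-7)
replace slot 2: 2·((-43)+(-7)) − (-16) = -84 → (-43,-84,-7)
replace slot 1: 2·((-84)+(-7)) − (-43) = -139 → (-139,-84,-7)

-139,-84,-7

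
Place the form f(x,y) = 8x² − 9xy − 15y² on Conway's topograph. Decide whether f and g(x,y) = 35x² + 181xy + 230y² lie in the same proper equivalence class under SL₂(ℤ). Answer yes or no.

D₁ = 561, D₂ = 561
river cycle of f (length 10): (-15, 9, 8), (8, 23, -1), (-1, 23, 8), (8, 9, -15), (-15, 21, 2), (2, 23, -4), (-4, 17, 17), (17, 17, -4), (-4, 23, 2), (2, 21, -15)
river cycle of g (length 10): (2, 21, -15), (-15, 9, 8), (8, 23, -1), (-1, 23, 8), (8, 9, -15), (-15, 21, 2), (2, 23, -4), (-4, 17, 17), (17, 17, -4), (-4, 23, 2)
cycles coincide ⇒ equivalent

yes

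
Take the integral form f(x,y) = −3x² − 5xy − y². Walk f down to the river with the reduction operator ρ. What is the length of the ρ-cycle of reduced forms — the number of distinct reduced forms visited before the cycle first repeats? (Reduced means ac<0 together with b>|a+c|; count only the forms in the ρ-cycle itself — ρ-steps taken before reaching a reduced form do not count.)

D = 13, ⌊√D⌋ = 3
descent: ρ → (-1,3,1)  [lands on river]
river: ρ → (1,3,-1)
ρ-cycle length = 2 (tail of 1 descent step not counted)

2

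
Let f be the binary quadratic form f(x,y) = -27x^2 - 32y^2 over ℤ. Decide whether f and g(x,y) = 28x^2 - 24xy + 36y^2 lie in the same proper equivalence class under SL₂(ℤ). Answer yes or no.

D₁ = -3456, D₂ = -3456
f is negative-definite; reduce −f:
−f: reduced (well bottom): (27,0,32) with a≤c, −a<b≤a
flip sign back: reduced form of f is (-27,0,-32)
g: reduced (well bottom): (28,-24,36) with a≤c, −a<b≤a
reduced forms (-27, 0, -32) vs (28, -24, 36) ⇒ inequivalent

no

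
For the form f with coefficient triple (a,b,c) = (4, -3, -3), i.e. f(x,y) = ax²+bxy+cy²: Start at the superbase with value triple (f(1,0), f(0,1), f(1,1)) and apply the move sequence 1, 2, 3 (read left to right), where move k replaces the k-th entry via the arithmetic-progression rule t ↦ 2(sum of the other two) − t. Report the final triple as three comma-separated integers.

start (4,-3,-2) = (f(1,0),f(0,1),f(1,1))
replace slot 1: 2·((-3)+(-2)) − 4 = -14 → (-14,-3,-2)
replace slot 2: 2·((-14)+(-2)) − (-3) = -29 → (-14,-29,-2)
replace slot 3: 2·((-14)+(-29)) − (-2) = -84 → (-14,-29,-84)

-14,-29,-84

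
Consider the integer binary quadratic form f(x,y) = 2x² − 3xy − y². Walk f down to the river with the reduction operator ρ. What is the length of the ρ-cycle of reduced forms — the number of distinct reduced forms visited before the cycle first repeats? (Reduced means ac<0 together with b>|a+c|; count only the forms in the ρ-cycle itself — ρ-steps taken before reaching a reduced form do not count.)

D = 17, ⌊√D⌋ = 4
descent: ρ → (-1,3,2)  [lands on river]
river: ρ → (2,1,-2)
river: ρ → (-2,3,1)
river: ρ → (1,3,-2)
river: ρ → (-2,1,2)
river: ρ → (2,3,-1)
ρ-cycle length = 6 (tail of 1 descent step not counted)

6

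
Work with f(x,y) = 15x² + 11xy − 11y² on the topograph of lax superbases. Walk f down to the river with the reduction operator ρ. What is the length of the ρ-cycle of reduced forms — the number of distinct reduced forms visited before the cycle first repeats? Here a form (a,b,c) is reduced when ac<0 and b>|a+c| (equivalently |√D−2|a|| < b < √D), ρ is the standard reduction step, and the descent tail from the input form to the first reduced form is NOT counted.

D = 781, ⌊√D⌋ = 27
river: ρ → (-11,11,15)
river: ρ → (15,19,-7)
river: ρ → (-7,23,9)
river: ρ → (9,13,-17)
river: ρ → (-17,21,5)
river: ρ → (5,19,-21)
river: ρ → (-21,23,3)
river: ρ → (3,25,-13)
river: ρ → (-13,27,1)
river: ρ → (1,27,-13)
river: ρ → (-13,25,3)
river: ρ → (3,23,-21)
river: ρ → (-21,19,5)
river: ρ → (5,21,-17)
river: ρ → (-17,13,9)
river: ρ → (9,23,-7)
river: ρ → (-7,19,15)
river: ρ → (15,11,-11)
ρ-cycle length = 18 (tail of 0 descent steps not counted)

18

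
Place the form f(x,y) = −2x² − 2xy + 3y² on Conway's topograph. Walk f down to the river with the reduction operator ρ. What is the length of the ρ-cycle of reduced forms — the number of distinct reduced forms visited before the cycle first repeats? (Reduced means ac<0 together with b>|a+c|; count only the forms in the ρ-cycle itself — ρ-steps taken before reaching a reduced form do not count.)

D = 28, ⌊√D⌋ = 5
descent: ρ → (3,2,-2)  [lands on river]
river: ρ → (-2,2,3)
river: ρ → (3,4,-1)
river: ρ → (-1,4,3)
ρ-cycle length = 4 (tail of 1 descent step not counted)

4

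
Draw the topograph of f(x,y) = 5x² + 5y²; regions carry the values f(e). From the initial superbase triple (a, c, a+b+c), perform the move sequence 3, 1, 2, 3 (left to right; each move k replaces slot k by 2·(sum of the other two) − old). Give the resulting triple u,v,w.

start (5,5,10) = (f(1,0),f(0,1),f(1,1))
replace slot 3: 2·(5+5) − 10 = 10 → (5,5,10)
replace slot 1: 2·(5+10) − 5 = 25 → (25,5,10)
replace slot 2: 2·(25+10) − 5 = 65 → (25,65,10)
replace slot 3: 2·(25+65) − 10 = 170 → (25,65,170)

25,65,170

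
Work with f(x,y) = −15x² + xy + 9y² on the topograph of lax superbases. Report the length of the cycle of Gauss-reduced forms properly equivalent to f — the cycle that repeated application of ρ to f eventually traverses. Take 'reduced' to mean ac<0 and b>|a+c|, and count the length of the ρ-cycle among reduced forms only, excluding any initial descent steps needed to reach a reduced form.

D = 541, ⌊√D⌋ = 23
descent: ρ → (9,17,-7)  [lands on river]
river: ρ → (-7,11,15)
river: ρ → (15,19,-3)
river: ρ → (-3,23,1)
river: ρ → (1,23,-3)
river: ρ → (-3,19,15)
river: ρ → (15,11,-7)
river: ρ → (-7,17,9)
river: ρ → (9,19,-5)
river: ρ → (-5,21,5)
river: ρ → (5,19,-9)
river: ρ → (-9,17,7)
river: ρ → (7,11,-15)
river: ρ → (-15,19,3)
river: ρ → (3,23,-1)
river: ρ → (-1,23,3)
river: ρ → (3,19,-15)
river: ρ → (-15,11,7)
river: ρ → (7,17,-9)
river: ρ → (-9,19,5)
river: ρ → (5,21,-5)
river: ρ → (-5,19,9)
ρ-cycle length = 22 (tail of 1 descent step not counted)

22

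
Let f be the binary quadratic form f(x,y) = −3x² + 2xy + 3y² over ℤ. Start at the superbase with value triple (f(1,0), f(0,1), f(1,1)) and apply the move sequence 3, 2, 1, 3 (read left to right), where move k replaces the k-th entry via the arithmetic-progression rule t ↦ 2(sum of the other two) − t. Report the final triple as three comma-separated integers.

start (-3,3,2) = (f(1,0),f(0,1),f(1,1))
replace slot 3: 2·((-3)+3) − 2 = -2 → (-3,3,-2)
replace slot 2: 2·((-3)+(-2)) − 3 = -13 → (-3,-13,-2)
replace slot 1: 2·((-13)+(-2)) − (-3) = -27 → (-27,-13,-2)
replace slot 3: 2·((-27)+(-13)) − (-2) = -78 → (-27,-13,-78)

-27,-13,-78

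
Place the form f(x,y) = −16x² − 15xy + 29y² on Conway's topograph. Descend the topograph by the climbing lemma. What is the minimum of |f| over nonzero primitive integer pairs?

descent: ρ → (29,15,-16)  [lands on river]
river: ρ → (-16,17,28)
river: ρ → (28,39,-5)
river: ρ → (-5,41,20)
river: ρ → (20,39,-7)
river: ρ → (-7,45,2)
river: ρ → (2,43,-29)
river: ρ → (-29,15,16)
river: ρ → (16,17,-28)
river: ρ → (-28,39,5)
river: ρ → (5,41,-20)
river: ρ → (-20,39,7)
river: ρ → (7,45,-2)
river: ρ → (-2,43,29)
closes: descent 1, river 14
min |a| on river = 2

2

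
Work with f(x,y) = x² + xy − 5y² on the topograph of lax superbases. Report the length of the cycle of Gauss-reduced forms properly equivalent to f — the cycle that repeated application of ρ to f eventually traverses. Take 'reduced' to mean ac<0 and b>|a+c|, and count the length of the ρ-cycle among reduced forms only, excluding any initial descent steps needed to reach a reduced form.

D = 21, ⌊√D⌋ = 4
descent: ρ → (-5,-1,1)
descent: ρ → (1,3,-3)  [lands on river]
river: ρ → (-3,3,1)
ρ-cycle length = 2 (tail of 2 descent steps not counted)

2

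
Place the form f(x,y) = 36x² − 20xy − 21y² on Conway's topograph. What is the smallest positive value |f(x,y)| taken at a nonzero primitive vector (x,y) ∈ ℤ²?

descent: ρ → (-21,20,36)  [lands on river]
river: ρ → (36,52,-5)
river: ρ → (-5,58,3)
river: ρ → (3,56,-24)
river: ρ → (-24,40,19)
river: ρ → (19,36,-28)
river: ρ → (-28,20,27)
river: ρ → (27,34,-21)
river: ρ → (-21,50,11)
river: ρ → (11,38,-45)
river: ρ → (-45,52,4)
river: ρ → (4,52,-45)
river: ρ → (-45,38,11)
river: ρ → (11,50,-21)
river: ρ → (-21,34,27)
river: ρ → (27,20,-28)
river: ρ → (-28,36,19)
river: ρ → (19,40,-24)
river: ρ → (-24,56,3)
river: ρ → (3,58,-5)
river: ρ → (-5,52,36)
river: ρ → (36,20,-21)
river: ρ → (-21,22,35)
river: ρ → (35,48,-8)
river: ρ → (-8,48,35)
river: ρ → (35,22,-21)
closes: descent 1, river 26
min |a| on river = 3

3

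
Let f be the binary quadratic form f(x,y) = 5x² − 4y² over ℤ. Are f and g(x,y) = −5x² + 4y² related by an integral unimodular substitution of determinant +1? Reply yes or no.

D₁ = 80, D₂ = 80
river cycle of f (length 2): (-4, 8, 1), (1, 8, -4)
river cycle of g (length 2): (4, 8, -1), (-1, 8, 4)
cycles differ ⇒ inequivalent

no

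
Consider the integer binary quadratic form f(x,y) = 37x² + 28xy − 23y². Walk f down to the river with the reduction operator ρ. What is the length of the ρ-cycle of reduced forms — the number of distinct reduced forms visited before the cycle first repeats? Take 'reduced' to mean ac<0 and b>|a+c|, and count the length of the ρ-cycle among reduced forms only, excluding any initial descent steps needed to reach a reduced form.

D = 4188, ⌊√D⌋ = 64
river: ρ → (-23,64,1)
river: ρ → (1,64,-23)
river: ρ → (-23,28,37)
river: ρ → (37,46,-14)
river: ρ → (-14,38,49)
river: ρ → (49,60,-3)
river: ρ → (-3,60,49)
river: ρ → (49,38,-14)
river: ρ → (-14,46,37)
river: ρ → (37,28,-23)
ρ-cycle length = 10 (tail of 0 descent steps not counted)

10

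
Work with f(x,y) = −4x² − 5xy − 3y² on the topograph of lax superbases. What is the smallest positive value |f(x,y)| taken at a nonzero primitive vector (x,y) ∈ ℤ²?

translate: b→-3 (≡5 mod 8), so (4,5,3)→(4,-3,2)
flip: (4,-3,2)→(2,3,4)
translate: b→-1 (≡3 mod 4), so (2,3,4)→(2,-1,3)
reduced (well bottom): (2,-1,3) with a≤c, −a<b≤a
well minimum |f| = |-2| = 2 (negative-definite)

2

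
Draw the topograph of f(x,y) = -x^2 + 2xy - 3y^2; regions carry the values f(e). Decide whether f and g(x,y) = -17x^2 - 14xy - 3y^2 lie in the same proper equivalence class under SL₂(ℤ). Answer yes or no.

D₁ = -8, D₂ = -8
f is negative-definite; reduce −f:
−f: translate: b→0 (≡-2 mod 2), so (1,-2,3)→(1,0,2)
−f: reduced (well bottom): (1,0,2) with a≤c, −a<b≤a
flip sign back: reduced form of f is (-1,0,-2)
g is negative-definite; reduce −g:
−g: flip: (17,14,3)→(3,-14,17)
−g: translate: b→-2 (≡-14 mod 6), so (3,-14,17)→(3,-2,1)
−g: flip: (3,-2,1)→(1,2,3)
−g: translate: b→0 (≡2 mod 2), so (1,2,3)→(1,0,2)
−g: reduced (well bottom): (1,0,2) with a≤c, −a<b≤a
flip sign back: reduced form of g is (-1,0,-2)
reduced forms (-1, 0, -2) vs (-1, 0, -2) ⇒ equivalent

yes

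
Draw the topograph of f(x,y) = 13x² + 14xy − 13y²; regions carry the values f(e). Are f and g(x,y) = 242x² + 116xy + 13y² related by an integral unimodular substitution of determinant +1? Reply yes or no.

D₁ = 872, D₂ = 872
river cycle of f (length 14): (-13, 12, 14), (14, 16, -11), (-11, 28, 2), (2, 28, -11), (-11, 16, 14), (14, 12, -13), (-13, 14, 13), (13, 12, -14), (-14, 16, 11), (11, 28, -2), … (4 more)
river cycle of g (length 14): (13, 14, -13), (-13, 12, 14), (14, 16, -11), (-11, 28, 2), (2, 28, -11), (-11, 16, 14), (14, 12, -13), (-13, 14, 13), (13, 12, -14), (-14, 16, 11), … (4 more)
cycles coincide ⇒ equivalent

yes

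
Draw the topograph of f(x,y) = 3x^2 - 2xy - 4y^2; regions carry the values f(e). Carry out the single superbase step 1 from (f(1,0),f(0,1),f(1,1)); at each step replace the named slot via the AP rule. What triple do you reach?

start (3,-4,-3) = (f(1,0),f(0,1),f(1,1))
replace slot 1: 2·((-4)+(-3)) − 3 = -17 → (-17,-4,-3)

-17,-4,-3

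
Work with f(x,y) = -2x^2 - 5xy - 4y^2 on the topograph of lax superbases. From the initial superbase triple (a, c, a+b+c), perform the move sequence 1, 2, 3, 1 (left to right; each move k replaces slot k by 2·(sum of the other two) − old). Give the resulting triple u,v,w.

start (-2,-4,-11) = (f(1,0),f(0,1),f(1,1))
replace slot 1: 2·((-4)+(-11)) − (-2) = -28 → (-28,-4,-11)
replace slot 2: 2·((-28)+(-11)) − (-4) = -74 → (-28,-74,-11)
replace slot 3: 2·((-28)+(-74)) − (-11) = -193 → (-28,-74,-193)
replace slot 1: 2·((-74)+(-193)) − (-28) = -506 → (-506,-74,-193)

-506,-74,-193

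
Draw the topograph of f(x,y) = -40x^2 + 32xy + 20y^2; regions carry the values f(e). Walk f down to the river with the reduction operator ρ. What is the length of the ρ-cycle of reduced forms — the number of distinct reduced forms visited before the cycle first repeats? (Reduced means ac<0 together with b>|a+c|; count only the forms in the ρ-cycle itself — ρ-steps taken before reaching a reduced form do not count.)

D = 4224, ⌊√D⌋ = 64
river: ρ → (20,48,-24)
river: ρ → (-24,48,20)
river: ρ → (20,32,-40)
river: ρ → (-40,48,12)
river: ρ → (12,48,-40)
river: ρ → (-40,32,20)
ρ-cycle length = 6 (tail of 0 descent steps not counted)

6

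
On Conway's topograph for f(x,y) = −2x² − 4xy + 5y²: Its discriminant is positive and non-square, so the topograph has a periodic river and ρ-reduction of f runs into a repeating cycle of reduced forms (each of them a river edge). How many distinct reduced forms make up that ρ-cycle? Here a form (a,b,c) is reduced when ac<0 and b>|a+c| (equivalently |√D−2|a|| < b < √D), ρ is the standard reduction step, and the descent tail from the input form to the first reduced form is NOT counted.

D = 56, ⌊√D⌋ = 7
descent: ρ → (5,4,-2)  [lands on river]
river: ρ → (-2,4,5)
river: ρ → (5,6,-1)
river: ρ → (-1,6,5)
ρ-cycle length = 4 (tail of 1 descent step not counted)

4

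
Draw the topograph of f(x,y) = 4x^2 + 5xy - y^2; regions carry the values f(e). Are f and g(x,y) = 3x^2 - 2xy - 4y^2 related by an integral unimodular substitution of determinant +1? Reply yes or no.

D₁ = 41, D₂ = 52
discriminants differ ⇒ not SL₂(ℤ)-equivalent

no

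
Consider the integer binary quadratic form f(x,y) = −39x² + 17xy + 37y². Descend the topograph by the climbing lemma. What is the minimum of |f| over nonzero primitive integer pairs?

river: ρ → (37,57,-19)
river: ρ → (-19,57,37)
river: ρ → (37,17,-39)
river: ρ → (-39,61,15)
river: ρ → (15,59,-43)
river: ρ → (-43,27,31)
river: ρ → (31,35,-39)
river: ρ → (-39,43,27)
river: ρ → (27,65,-17)
river: ρ → (-17,71,15)
river: ρ → (15,49,-61)
river: ρ → (-61,73,3)
river: ρ → (3,77,-11)
river: ρ → (-11,77,3)
river: ρ → (3,73,-61)
river: ρ → (-61,49,15)
river: ρ → (15,71,-17)
river: ρ → (-17,65,27)
river: ρ → (27,43,-39)
river: ρ → (-39,35,31)
river: ρ → (31,27,-43)
river: ρ → (-43,59,15)
river: ρ → (15,61,-39)
river: ρ → (-39,17,37)
closes: descent 0, river 24
min |a| on river = 3

3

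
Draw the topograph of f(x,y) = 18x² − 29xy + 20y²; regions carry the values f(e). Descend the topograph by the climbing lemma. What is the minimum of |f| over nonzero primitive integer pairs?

translate: b→7 (≡-29 mod 36), so (18,-29,20)→(18,7,9)
flip: (18,7,9)→(9,-7,18)
reduced (well bottom): (9,-7,18) with a≤c, −a<b≤a
well minimum = a = 9

9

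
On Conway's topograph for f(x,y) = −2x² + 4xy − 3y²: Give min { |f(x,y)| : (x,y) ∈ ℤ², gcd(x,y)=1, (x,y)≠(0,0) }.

translate: b→0 (≡-4 mod 4), so (2,-4,3)→(2,0,1)
flip: (2,0,1)→(1,0,2)
reduced (well bottom): (1,0,2) with a≤c, −a<b≤a
well minimum |f| = |-1| = 1 (negative-definite)

1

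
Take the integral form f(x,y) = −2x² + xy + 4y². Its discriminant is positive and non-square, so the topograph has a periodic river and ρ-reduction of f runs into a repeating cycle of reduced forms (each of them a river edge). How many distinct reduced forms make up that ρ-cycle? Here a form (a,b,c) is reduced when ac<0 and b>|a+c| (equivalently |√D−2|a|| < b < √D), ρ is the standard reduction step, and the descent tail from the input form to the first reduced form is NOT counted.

D = 33, ⌊√D⌋ = 5
descent: ρ → (4,-1,-2)
descent: ρ → (-2,5,1)  [lands on river]
river: ρ → (1,5,-2)
river: ρ → (-2,3,3)
river: ρ → (3,3,-2)
ρ-cycle length = 4 (tail of 2 descent steps not counted)

4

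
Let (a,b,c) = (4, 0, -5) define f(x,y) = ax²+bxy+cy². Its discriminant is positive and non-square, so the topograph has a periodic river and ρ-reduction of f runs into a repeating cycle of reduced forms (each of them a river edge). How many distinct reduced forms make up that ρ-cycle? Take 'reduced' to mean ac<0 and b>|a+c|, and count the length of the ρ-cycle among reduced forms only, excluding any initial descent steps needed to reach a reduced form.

D = 80, ⌊√D⌋ = 8
descent: ρ → (-5,0,4)
descent: ρ → (4,8,-1)  [lands on river]
river: ρ → (-1,8,4)
ρ-cycle length = 2 (tail of 2 descent steps not counted)

2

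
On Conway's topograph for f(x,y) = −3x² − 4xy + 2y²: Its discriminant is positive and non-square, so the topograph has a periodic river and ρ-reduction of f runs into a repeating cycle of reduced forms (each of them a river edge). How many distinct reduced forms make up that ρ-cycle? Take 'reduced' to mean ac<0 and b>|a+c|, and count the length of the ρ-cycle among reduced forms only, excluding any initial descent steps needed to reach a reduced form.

D = 40, ⌊√D⌋ = 6
descent: ρ → (2,4,-3)  [lands on river]
river: ρ → (-3,2,3)
river: ρ → (3,4,-2)
river: ρ → (-2,4,3)
river: ρ → (3,2,-3)
river: ρ → (-3,4,2)
ρ-cycle length = 6 (tail of 1 descent step not counted)

6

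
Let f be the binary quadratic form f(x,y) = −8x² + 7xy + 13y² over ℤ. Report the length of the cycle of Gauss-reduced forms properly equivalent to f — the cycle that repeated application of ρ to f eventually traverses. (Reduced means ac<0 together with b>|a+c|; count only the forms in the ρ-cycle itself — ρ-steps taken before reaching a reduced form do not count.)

D = 465, ⌊√D⌋ = 21
river: ρ → (13,19,-2)
river: ρ → (-2,21,3)
river: ρ → (3,21,-2)
river: ρ → (-2,19,13)
river: ρ → (13,7,-8)
river: ρ → (-8,9,12)
river: ρ → (12,15,-5)
river: ρ → (-5,15,12)
river: ρ → (12,9,-8)
river: ρ → (-8,7,13)
ρ-cycle length = 10 (tail of 0 descent steps not counted)

10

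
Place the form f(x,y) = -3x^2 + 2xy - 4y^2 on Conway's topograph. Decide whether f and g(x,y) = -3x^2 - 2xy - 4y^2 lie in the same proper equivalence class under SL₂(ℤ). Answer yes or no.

D₁ = -44, D₂ = -44
f is negative-definite; reduce −f:
−f: reduced (well bottom): (3,-2,4) with a≤c, −a<b≤a
flip sign back: reduced form of f is (-3,2,-4)
g is negative-definite; reduce −g:
−g: reduced (well bottom): (3,2,4) with a≤c, −a<b≤a
flip sign back: reduced form of g is (-3,-2,-4)
reduced forms (-3, 2, -4) vs (-3, -2, -4) ⇒ inequivalent

no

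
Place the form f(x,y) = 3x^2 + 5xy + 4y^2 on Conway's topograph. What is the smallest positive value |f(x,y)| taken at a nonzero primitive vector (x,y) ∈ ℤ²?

translate: b→-1 (≡5 mod 6), so (3,5,4)→(3,-1,2)
flip: (3,-1,2)→(2,1,3)
reduced (well bottom): (2,1,3) with a≤c, −a<b≤a
well minimum = a = 2

2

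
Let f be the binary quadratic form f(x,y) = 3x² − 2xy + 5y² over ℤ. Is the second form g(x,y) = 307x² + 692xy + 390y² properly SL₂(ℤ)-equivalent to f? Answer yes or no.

D₁ = -56, D₂ = -56
f: reduced (well bottom): (3,-2,5) with a≤c, −a<b≤a
g: translate: b→78 (≡692 mod 614), so (307,692,390)→(307,78,5)
g: flip: (307,78,5)→(5,-78,307)
g: translate: b→2 (≡-78 mod 10), so (5,-78,307)→(5,2,3)
g: flip: (5,2,3)→(3,-2,5)
g: reduced (well bottom): (3,-2,5) with a≤c, −a<b≤a
reduced forms (3, -2, 5) vs (3, -2, 5) ⇒ equivalent

yes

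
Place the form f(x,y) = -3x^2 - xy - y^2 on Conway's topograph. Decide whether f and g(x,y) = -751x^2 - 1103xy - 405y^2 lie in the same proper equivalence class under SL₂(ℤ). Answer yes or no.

D₁ = -11, D₂ = -11
f is negative-definite; reduce −f:
−f: flip: (3,1,1)→(1,-1,3)
−f: translate: b→1 (≡-1 mod 2), so (1,-1,3)→(1,1,3)
−f: reduced (well bottom): (1,1,3) with a≤c, −a<b≤a
flip sign back: reduced form of f is (-1,-1,-3)
g is negative-definite; reduce −g:
−g: translate: b→-399 (≡1103 mod 1502), so (751,1103,405)→(751,-399,53)
−g: flip: (751,-399,53)→(53,399,751)
−g: translate: b→-25 (≡399 mod 106), so (53,399,751)→(53,-25,3)
−g: flip: (53,-25,3)→(3,25,53)
−g: translate: b→1 (≡25 mod 6), so (3,25,53)→(3,1,1)
−g: flip: (3,1,1)→(1,-1,3)
−g: translate: b→1 (≡-1 mod 2), so (1,-1,3)→(1,1,3)
−g: reduced (well bottom): (1,1,3) with a≤c, −a<b≤a
flip sign back: reduced form of g is (-1,-1,-3)
reduced forms (-1, -1, -3) vs (-1, -1, -3) ⇒ equivalent

yes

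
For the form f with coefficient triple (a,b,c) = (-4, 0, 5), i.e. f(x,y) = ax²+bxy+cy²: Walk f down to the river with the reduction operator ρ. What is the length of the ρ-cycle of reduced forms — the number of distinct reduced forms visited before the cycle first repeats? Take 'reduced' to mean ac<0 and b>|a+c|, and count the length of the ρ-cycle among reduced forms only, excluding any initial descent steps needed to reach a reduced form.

D = 80, ⌊√D⌋ = 8
descent: ρ → (5,0,-4)
descent: ρ → (-4,8,1)  [lands on river]
river: ρ → (1,8,-4)
ρ-cycle length = 2 (tail of 2 descent steps not counted)

2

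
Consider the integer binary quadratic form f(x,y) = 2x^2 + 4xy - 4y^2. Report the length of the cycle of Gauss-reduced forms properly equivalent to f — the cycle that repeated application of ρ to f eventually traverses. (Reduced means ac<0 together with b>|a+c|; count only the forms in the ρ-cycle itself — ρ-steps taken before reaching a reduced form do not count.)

D = 48, ⌊√D⌋ = 6
river: ρ → (-4,4,2)
river: ρ → (2,4,-4)
ρ-cycle length = 2 (tail of 0 descent steps not counted)

2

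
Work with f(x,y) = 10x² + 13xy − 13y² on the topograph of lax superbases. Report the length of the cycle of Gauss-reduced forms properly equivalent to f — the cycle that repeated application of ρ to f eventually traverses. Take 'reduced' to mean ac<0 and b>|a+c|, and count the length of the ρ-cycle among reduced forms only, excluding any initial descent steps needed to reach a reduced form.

D = 689, ⌊√D⌋ = 26
river: ρ → (-13,13,10)
river: ρ → (10,7,-16)
river: ρ → (-16,25,1)
river: ρ → (1,25,-16)
river: ρ → (-16,7,10)
river: ρ → (10,13,-13)
ρ-cycle length = 6 (tail of 0 descent steps not counted)

6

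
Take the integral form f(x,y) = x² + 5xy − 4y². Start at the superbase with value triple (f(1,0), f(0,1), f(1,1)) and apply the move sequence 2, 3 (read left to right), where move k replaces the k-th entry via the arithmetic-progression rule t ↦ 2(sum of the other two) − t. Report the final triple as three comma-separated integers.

start (1,-4,2) = (f(1,0),f(0,1),f(1,1))
replace slot 2: 2·(1+2) − (-4) = 10 → (1,10,2)
replace slot 3: 2·(1+10) − 2 = 20 → (1,10,20)

1,10,20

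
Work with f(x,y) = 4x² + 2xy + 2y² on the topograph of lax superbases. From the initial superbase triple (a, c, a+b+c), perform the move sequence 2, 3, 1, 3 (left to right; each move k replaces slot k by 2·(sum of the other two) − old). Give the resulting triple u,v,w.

start (4,2,8) = (f(1,0),f(0,1),f(1,1))
replace slot 2: 2·(4+8) − 2 = 22 → (4,22,8)
replace slot 3: 2·(4+22) − 8 = 44 → (4,22,44)
replace slot 1: 2·(22+44) − 4 = 128 → (128,22,44)
replace slot 3: 2·(128+22) − 44 = 256 → (128,22,256)

128,22,256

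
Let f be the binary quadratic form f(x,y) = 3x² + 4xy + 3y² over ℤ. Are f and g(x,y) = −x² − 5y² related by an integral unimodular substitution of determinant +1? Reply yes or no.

D₁ = -20, D₂ = -20
f: translate: b→-2 (≡4 mod 6), so (3,4,3)→(3,-2,2)
f: flip: (3,-2,2)→(2,2,3)
f: reduced (well bottom): (2,2,3) with a≤c, −a<b≤a
g is negative-definite; reduce −g:
−g: reduced (well bottom): (1,0,5) with a≤c, −a<b≤a
flip sign back: reduced form of g is (-1,0,-5)
reduced forms (2, 2, 3) vs (-1, 0, -5) ⇒ inequivalent

no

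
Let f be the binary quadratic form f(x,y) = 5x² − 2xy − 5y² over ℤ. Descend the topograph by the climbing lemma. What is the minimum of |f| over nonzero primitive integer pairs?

descent: ρ → (-5,2,5)  [lands on river]
river: ρ → (5,8,-2)
river: ρ → (-2,8,5)
river: ρ → (5,2,-5)
river: ρ → (-5,8,2)
river: ρ → (2,8,-5)
closes: descent 1, river 6
min |a| on river = 2

2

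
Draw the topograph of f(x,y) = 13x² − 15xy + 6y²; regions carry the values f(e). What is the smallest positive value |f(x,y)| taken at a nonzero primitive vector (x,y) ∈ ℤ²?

translate: b→11 (≡-15 mod 26), so (13,-15,6)→(13,11,4)
flip: (13,11,4)→(4,-11,13)
translate: b→-3 (≡-11 mod 8), so (4,-11,13)→(4,-3,6)
reduced (well bottom): (4,-3,6) with a≤c, −a<b≤a
well minimum = a = 4

4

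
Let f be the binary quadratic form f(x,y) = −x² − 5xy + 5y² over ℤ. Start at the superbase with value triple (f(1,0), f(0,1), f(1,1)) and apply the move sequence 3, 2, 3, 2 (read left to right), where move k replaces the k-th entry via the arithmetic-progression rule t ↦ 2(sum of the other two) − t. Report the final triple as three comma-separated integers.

start (-1,5,-1) = (f(1,0),f(0,1),f(1,1))
replace slot 3: 2·((-1)+5) − (-1) = 9 → (-1,5,9)
replace slot 2: 2·((-1)+9) − 5 = 11 → (-1,11,9)
replace slot 3: 2·((-1)+11) − 9 = 11 → (-1,11,11)
replace slot 2: 2·((-1)+11) − 11 = 9 → (-1,9,11)

-1,9,11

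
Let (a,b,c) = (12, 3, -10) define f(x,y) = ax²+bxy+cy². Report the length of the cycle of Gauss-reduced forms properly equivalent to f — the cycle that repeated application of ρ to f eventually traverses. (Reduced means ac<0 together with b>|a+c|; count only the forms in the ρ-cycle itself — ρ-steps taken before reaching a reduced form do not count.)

D = 489, ⌊√D⌋ = 22
river: ρ → (-10,17,5)
river: ρ → (5,13,-16)
river: ρ → (-16,19,2)
river: ρ → (2,21,-6)
river: ρ → (-6,15,11)
river: ρ → (11,7,-10)
river: ρ → (-10,13,8)
river: ρ → (8,19,-4)
river: ρ → (-4,21,3)
river: ρ → (3,21,-4)
river: ρ → (-4,19,8)
river: ρ → (8,13,-10)
river: ρ → (-10,7,11)
river: ρ → (11,15,-6)
river: ρ → (-6,21,2)
river: ρ → (2,19,-16)
river: ρ → (-16,13,5)
river: ρ → (5,17,-10)
river: ρ → (-10,3,12)
river: ρ → (12,21,-1)
river: ρ → (-1,21,12)
river: ρ → (12,3,-10)
ρ-cycle length = 22 (tail of 0 descent steps not counted)

22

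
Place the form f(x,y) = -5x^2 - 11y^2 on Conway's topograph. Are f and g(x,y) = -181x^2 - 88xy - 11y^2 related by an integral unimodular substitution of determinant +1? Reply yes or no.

D₁ = -220, D₂ = -220
f is negative-definite; reduce −f:
−f: reduced (well bottom): (5,0,11) with a≤c, −a<b≤a
flip sign back: reduced form of f is (-5,0,-11)
g is negative-definite; reduce −g:
−g: flip: (181,88,11)→(11,-88,181)
−g: translate: b→0 (≡-88 mod 22), so (11,-88,181)→(11,0,5)
−g: flip: (11,0,5)→(5,0,11)
−g: reduced (well bottom): (5,0,11) with a≤c, −a<b≤a
flip sign back: reduced form of g is (-5,0,-11)
reduced forms (-5, 0, -11) vs (-5, 0, -11) ⇒ equivalent

yes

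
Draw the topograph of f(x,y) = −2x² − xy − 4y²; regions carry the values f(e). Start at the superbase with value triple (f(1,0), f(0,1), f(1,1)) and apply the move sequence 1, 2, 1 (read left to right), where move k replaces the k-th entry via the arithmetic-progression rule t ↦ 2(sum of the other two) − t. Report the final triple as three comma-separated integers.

start (-2,-4,-7) = (f(1,0),f(0,1),f(1,1))
replace slot 1: 2·((-4)+(-7)) − (-2) = -20 → (-20,-4,-7)
replace slot 2: 2·((-20)+(-7)) − (-4) = -50 → (-20,-50,-7)
replace slot 1: 2·((-50)+(-7)) − (-20) = -94 → (-94,-50,-7)

-94,-50,-7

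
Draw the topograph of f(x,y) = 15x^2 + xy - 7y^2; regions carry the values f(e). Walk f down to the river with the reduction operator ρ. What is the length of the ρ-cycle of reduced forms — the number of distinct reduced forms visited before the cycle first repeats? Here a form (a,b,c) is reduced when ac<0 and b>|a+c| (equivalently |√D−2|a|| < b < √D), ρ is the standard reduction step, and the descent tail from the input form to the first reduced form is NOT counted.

D = 421, ⌊√D⌋ = 20
descent: ρ → (-7,13,9)  [lands on river]
river: ρ → (9,5,-11)
river: ρ → (-11,17,3)
river: ρ → (3,19,-5)
river: ρ → (-5,11,15)
river: ρ → (15,19,-1)
river: ρ → (-1,19,15)
river: ρ → (15,11,-5)
river: ρ → (-5,19,3)
river: ρ → (3,17,-11)
river: ρ → (-11,5,9)
river: ρ → (9,13,-7)
river: ρ → (-7,15,7)
river: ρ → (7,13,-9)
river: ρ → (-9,5,11)
river: ρ → (11,17,-3)
river: ρ → (-3,19,5)
river: ρ → (5,11,-15)
river: ρ → (-15,19,1)
river: ρ → (1,19,-15)
river: ρ → (-15,11,5)
river: ρ → (5,19,-3)
river: ρ → (-3,17,11)
river: ρ → (11,5,-9)
river: ρ → (-9,13,7)
river: ρ → (7,15,-7)
ρ-cycle length = 26 (tail of 1 descent step not counted)

26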